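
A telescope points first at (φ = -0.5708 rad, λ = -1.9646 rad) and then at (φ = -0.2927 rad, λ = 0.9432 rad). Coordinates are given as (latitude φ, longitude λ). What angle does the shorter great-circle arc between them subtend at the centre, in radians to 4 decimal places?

With latitudes φ₁ = -32.704°, φ₂ = -16.770° and longitude difference Δλ = 166.605°:
Haversine: a = sin²(Δφ/2) + cos φ₁ cos φ₂ sin²(Δλ/2) = 0.0192 + (0.8415)(0.9575)(0.9864) = 0.81393.
Central angle c = 2·arcsin(√a) = 2.24960 rad.
So the angular separation is 2.2496 rad.

2.2496 rad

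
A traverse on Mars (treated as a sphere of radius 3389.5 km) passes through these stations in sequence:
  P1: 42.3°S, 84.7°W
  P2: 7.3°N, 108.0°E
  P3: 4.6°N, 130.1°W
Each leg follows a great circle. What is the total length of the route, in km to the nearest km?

15621 km

Leg P1→P2: central angle 2.5001 rad, distance 8474.1 km.
Leg P2→P3: central angle 2.1086 rad, distance 7147.2 km.
Total: 8474.1 + 7147.2 ≈ 15621 km.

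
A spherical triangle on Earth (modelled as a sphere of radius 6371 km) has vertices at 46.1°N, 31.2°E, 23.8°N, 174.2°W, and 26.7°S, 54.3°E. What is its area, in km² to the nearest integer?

Side lengths (central angles): a = 2.3789, b = 1.3222, c = 1.8570 rad; semiperimeter s = 2.7790.
By l'Huilier's theorem, tan(E/4) = √[tan(s/2) tan((s−a)/2) tan((s−b)/2) tan((s−c)/2)], giving spherical excess E = 2.4434 rad.
Area = E·R² = 2.4434 × (6371)² ≈ 99178393 km².

99178393 km²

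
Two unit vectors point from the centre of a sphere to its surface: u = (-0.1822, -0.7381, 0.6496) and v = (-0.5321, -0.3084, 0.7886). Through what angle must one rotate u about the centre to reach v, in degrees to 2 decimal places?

33.20°

u·v = 0.8369; |u| = 1.0000, |v| = 1.0001.
cos θ = (u·v)/(|u||v|) = 0.8368, so θ = 33.20°.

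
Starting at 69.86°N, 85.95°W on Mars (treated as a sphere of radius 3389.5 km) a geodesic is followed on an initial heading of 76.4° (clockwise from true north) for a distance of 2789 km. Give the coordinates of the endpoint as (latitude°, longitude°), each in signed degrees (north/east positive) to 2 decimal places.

Angular distance δ = d/R = 2789/3389.5 = 0.82284 rad; initial bearing θ = 1.3334 rad.
sin φ₂ = sin φ₁ cos δ + cos φ₁ sin δ cos θ = (0.9389)(0.6801) + (0.3443)(0.7331)(0.2351) = 0.6979, so φ₂ = 44.26°.
Δλ = atan2(sin θ sin δ cos φ₁, cos δ − sin φ₁ sin φ₂) = atan2(0.2453, 0.0249) = 84.202°.
λ₂ = -85.950° + 84.202° = -1.75°.

44.26°, -1.75°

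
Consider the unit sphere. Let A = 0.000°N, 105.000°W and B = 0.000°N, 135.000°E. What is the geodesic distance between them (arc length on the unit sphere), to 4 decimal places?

Let φ₁ = 0.0000 rad, φ₂ = 0.0000 rad, and Δλ = -2.0944 rad.
cos c = sin φ₁ sin φ₂ + cos φ₁ cos φ₂ cos Δλ = (0.0000)(0.0000) + (1.0000)(1.0000)(-0.5000) = -0.50000,
so c = arccos(-0.50000) = 2.09440 rad.
On the unit sphere the arc length equals the central angle: 2.0944.

2.0944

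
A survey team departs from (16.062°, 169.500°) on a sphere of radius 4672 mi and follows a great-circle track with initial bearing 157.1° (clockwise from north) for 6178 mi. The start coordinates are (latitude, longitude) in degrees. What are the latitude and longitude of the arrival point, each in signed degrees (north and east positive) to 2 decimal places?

-52.19°, -152.53°

Angular distance δ = d/R = 6178/4672 = 1.32235 rad; initial bearing θ = 2.7419 rad.
sin φ₂ = sin φ₁ cos δ + cos φ₁ sin δ cos θ = (0.2767)(0.2459) + (0.9610)(0.9693)(-0.9212) = -0.7900, so φ₂ = -52.19°.
Δλ = atan2(sin θ sin δ cos φ₁, cos δ − sin φ₁ sin φ₂) = atan2(0.3625, 0.4645) = 37.966°.
λ₂ = 169.500° + 37.966° = 207.47° → -152.53° after wrapping to (−180°, 180°].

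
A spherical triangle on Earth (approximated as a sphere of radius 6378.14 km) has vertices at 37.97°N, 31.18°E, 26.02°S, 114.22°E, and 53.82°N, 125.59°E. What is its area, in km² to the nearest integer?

Side lengths (central angles): a = 1.4040, b = 1.0919, c = 1.7559 rad; semiperimeter s = 2.1259.
By l'Huilier's theorem, tan(E/4) = √[tan(s/2) tan((s−a)/2) tan((s−b)/2) tan((s−c)/2)], giving spherical excess E = 1.0498 rad.
Area = E·R² = 1.0498 × (6378.14)² ≈ 42707297 km².

42707297 km²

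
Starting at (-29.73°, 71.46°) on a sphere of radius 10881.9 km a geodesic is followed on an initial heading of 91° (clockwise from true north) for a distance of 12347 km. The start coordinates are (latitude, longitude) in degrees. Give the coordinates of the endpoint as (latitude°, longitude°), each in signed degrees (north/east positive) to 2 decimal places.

-12.90°, 139.85°

Angular distance δ = d/R = 12347/10881.9 = 1.13464 rad; initial bearing θ = 1.5882 rad.
sin φ₂ = sin φ₁ cos δ + cos φ₁ sin δ cos θ = (-0.4959)(0.4225) + (0.8684)(0.9064)(-0.0175) = -0.2232, so φ₂ = -12.90°.
Δλ = atan2(sin θ sin δ cos φ₁, cos δ − sin φ₁ sin φ₂) = atan2(0.7870, 0.3118) = 68.389°.
λ₂ = 71.460° + 68.389° = 139.85°.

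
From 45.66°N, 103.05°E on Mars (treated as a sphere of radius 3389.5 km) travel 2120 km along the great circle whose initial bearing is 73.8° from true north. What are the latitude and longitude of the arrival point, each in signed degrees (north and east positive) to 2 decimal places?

43.95°, 154.39°

Angular distance δ = d/R = 2120/3389.5 = 0.62546 rad; initial bearing θ = 1.2881 rad.
sin φ₂ = sin φ₁ cos δ + cos φ₁ sin δ cos θ = (0.7152)(0.8107) + (0.6989)(0.5855)(0.2790) = 0.6940, so φ₂ = 43.95°.
Δλ = atan2(sin θ sin δ cos φ₁, cos δ − sin φ₁ sin φ₂) = atan2(0.3929, 0.3144) = 51.340°.
λ₂ = 103.050° + 51.340° = 154.39°.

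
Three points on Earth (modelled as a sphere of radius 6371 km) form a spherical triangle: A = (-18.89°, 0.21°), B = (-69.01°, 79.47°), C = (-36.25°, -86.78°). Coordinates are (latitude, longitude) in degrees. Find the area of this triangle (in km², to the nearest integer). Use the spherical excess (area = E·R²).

Side lengths (central angles): a = 1.2959, b = 1.3372, c = 1.1967 rad; semiperimeter s = 1.9149.
By l'Huilier's theorem, tan(E/4) = √[tan(s/2) tan((s−a)/2) tan((s−b)/2) tan((s−c)/2)], giving spherical excess E = 0.8856 rad.
Area = E·R² = 0.8856 × (6371)² ≈ 35947966 km².

35947966 km²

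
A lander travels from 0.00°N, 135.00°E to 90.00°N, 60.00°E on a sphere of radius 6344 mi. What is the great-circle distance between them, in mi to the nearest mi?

9965 mi

Let φ₁ = 0.0000 rad, φ₂ = 1.5708 rad, and Δλ = -1.3090 rad.
cos c = sin φ₁ sin φ₂ + cos φ₁ cos φ₂ cos Δλ = (0.0000)(1.0000) + (1.0000)(0.0000)(0.2588) = 0.00000,
so c = arccos(0.00000) = 1.57080 rad.
Distance = R·c = 6344 × 1.5708 ≈ 9965 mi.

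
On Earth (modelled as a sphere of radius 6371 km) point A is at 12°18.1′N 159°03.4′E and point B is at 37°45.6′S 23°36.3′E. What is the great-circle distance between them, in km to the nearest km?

Let φ₁ = 0.2147 rad, φ₂ = -0.6590 rad, and Δλ = -2.3641 rad.
cos c = sin φ₁ sin φ₂ + cos φ₁ cos φ₂ cos Δλ = (0.2131)(-0.6124) + (0.9770)(0.7906)(-0.7127) = -0.68095,
so c = arccos(-0.68095) = 2.31985 rad.
Distance = R·c = 6371 × 2.3199 ≈ 14780 km.

14780 km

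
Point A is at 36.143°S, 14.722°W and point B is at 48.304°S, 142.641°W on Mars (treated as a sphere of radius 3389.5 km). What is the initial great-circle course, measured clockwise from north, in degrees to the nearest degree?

212°

Δλ = -127.919° = -2.2326 rad.
y = sin Δλ · cos φ₂ = (-0.7889)(0.6652) = -0.5247
x = cos φ₁ sin φ₂ − sin φ₁ cos φ₂ cos Δλ = (0.8075)(-0.7467) − (-0.5898)(0.6652)(-0.6145) = -0.8441
θ = atan2(y, x) = -148.13°; adding 360° gives 212°.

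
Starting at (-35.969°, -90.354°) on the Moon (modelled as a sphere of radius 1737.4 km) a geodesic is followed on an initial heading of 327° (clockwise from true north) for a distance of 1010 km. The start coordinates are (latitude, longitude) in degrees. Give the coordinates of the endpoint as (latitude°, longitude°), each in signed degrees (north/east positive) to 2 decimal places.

-6.78°, -107.88°

Angular distance δ = d/R = 1010/1737.4 = 0.58133 rad; initial bearing θ = 5.7072 rad.
sin φ₂ = sin φ₁ cos δ + cos φ₁ sin δ cos θ = (-0.5873)(0.8357) + (0.8093)(0.5491)(0.8387) = -0.1181, so φ₂ = -6.78°.
Δλ = atan2(sin θ sin δ cos φ₁, cos δ − sin φ₁ sin φ₂) = atan2(-0.2421, 0.7663) = -17.529°.
λ₂ = -90.354° − 17.529° = -107.88°.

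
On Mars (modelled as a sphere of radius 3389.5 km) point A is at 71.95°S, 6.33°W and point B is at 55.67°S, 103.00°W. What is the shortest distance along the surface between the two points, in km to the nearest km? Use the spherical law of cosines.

2373 km

In radians: φ₁ = -1.2558, φ₂ = -0.9716, Δλ = -96.670° = -1.6872 rad.
cos c = sin φ₁ sin φ₂ + cos φ₁ cos φ₂ cos Δλ = (-0.9508)(-0.8258) + (0.3098)(0.5640)(-0.1162) = 0.76487,
so c = arccos(0.76487) = 0.69996 rad.
Distance = R·c = 3389.5 × 0.7000 ≈ 2373 km.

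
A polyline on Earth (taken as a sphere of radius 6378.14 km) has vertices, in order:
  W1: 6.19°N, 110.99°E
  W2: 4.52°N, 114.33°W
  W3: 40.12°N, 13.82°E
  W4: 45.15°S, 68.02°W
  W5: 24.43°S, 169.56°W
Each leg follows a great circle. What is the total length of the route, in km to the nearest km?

Leg W1→W2: central angle 2.3300 rad, distance 14861.3 km.
Leg W2→W3: central angle 2.0044 rad, distance 12784.2 km.
Leg W3→W4: central angle 1.9609 rad, distance 12507.0 km.
Leg W4→W5: central angle 1.4053 rad, distance 8963.1 km.
Total: 14861.3 + 12784.2 + 12507.0 + 8963.1 ≈ 49116 km.

49116 km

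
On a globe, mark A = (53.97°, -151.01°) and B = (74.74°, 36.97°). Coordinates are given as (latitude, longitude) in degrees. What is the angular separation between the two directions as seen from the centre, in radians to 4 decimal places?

0.8933 rad

With latitudes φ₁ = 53.970°, φ₂ = 74.740° and longitude difference Δλ = -172.020°:
cos c = sin φ₁ sin φ₂ + cos φ₁ cos φ₂ cos Δλ = (0.8087)(0.9647) + (0.5882)(0.2632)(-0.9903) = 0.62688,
so c = arccos(0.62688) = 0.89326 rad.
So the angular separation is 0.8933 rad.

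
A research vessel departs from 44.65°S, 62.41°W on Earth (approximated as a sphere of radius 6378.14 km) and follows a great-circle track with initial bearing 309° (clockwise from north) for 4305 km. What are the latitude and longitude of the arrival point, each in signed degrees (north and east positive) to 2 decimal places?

-15.60°, -92.69°

Angular distance δ = d/R = 4305/6378.14 = 0.67496 rad; initial bearing θ = 5.3931 rad.
sin φ₂ = sin φ₁ cos δ + cos φ₁ sin δ cos θ = (-0.7028)(0.7807) + (0.7114)(0.6249)(0.6293) = -0.2689, so φ₂ = -15.60°.
Δλ = atan2(sin θ sin δ cos φ₁, cos δ − sin φ₁ sin φ₂) = atan2(-0.3455, 0.5917) = -30.277°.
λ₂ = -62.410° − 30.277° = -92.69°.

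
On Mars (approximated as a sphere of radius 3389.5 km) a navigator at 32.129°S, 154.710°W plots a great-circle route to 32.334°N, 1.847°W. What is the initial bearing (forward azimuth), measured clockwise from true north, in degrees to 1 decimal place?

82.2°

With φ₁ = -0.5608, φ₂ = 0.5643, Δλ = 2.6680 rad, the forward-azimuth formula gives
θ = atan2( sin Δλ cos φ₂ , cos φ₁ sin φ₂ − sin φ₁ cos φ₂ cos Δλ ) = atan2(0.3854, 0.0530) = 82.16°.
So the initial bearing is 82.2°.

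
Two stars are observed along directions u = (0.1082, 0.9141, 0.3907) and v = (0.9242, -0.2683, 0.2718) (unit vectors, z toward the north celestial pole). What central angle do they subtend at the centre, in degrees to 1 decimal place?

92.2°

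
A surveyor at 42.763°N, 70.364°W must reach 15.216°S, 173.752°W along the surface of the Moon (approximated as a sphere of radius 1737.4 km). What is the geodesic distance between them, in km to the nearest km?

In radians: φ₁ = 0.7464, φ₂ = -0.2656, Δλ = -103.388° = -1.8045 rad.
cos c = sin φ₁ sin φ₂ + cos φ₁ cos φ₂ cos Δλ = (0.6790)(-0.2625) + (0.7342)(0.9649)(-0.2315) = -0.34223,
so c = arccos(-0.34223) = 1.92009 rad.
Distance = R·c = 1737.4 × 1.9201 ≈ 3336 km.

3336 km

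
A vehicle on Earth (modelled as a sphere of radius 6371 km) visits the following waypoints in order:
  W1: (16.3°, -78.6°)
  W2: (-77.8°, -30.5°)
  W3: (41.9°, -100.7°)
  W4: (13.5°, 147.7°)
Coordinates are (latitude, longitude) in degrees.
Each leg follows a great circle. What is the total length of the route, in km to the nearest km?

Leg W1→W2: central angle 1.7101 rad, distance 10895.2 km.
Leg W2→W3: central angle 2.2136 rad, distance 14103.1 km.
Leg W3→W4: central angle 1.6815 rad, distance 10713.1 km.
Total: 10895.2 + 14103.1 + 10713.1 ≈ 35711 km.

35711 km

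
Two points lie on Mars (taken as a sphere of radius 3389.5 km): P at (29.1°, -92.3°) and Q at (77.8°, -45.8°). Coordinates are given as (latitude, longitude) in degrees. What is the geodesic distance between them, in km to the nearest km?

3133 km

With latitudes φ₁ = 29.100°, φ₂ = 77.800° and longitude difference Δλ = 46.500°:
cos c = sin φ₁ sin φ₂ + cos φ₁ cos φ₂ cos Δλ = (0.4863)(0.9774) + (0.8738)(0.2113)(0.6884) = 0.60246,
so c = arccos(0.60246) = 0.92422 rad.
Distance = R·c = 3389.5 × 0.9242 ≈ 3133 km.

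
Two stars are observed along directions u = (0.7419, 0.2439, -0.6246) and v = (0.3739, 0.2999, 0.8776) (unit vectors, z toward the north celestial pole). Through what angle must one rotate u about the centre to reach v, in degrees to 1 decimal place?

u·v = -0.1976; |u| = 1.0000, |v| = 1.0000.
cos θ = (u·v)/(|u||v|) = -0.1976, so θ = 101.4°.

101.4°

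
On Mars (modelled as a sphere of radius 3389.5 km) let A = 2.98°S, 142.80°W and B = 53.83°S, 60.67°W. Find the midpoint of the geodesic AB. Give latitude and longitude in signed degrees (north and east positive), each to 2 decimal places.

-34.99°, -114.36°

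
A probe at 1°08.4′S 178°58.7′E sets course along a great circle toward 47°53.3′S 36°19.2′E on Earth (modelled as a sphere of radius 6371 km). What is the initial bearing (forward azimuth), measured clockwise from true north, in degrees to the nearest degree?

With φ₁ = -0.0199, φ₂ = -0.8358, Δλ = -2.4899 rad, the forward-azimuth formula gives
θ = atan2( sin Δλ cos φ₂ , cos φ₁ sin φ₂ − sin φ₁ cos φ₂ cos Δλ ) = atan2(-0.4068, -0.7523) = -151.60°.
Adding 360° brings this into [0°, 360°): 208°.

208°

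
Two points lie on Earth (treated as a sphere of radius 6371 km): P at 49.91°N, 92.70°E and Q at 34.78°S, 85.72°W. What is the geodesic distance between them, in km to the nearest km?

18328 km

Let φ₁ = 0.8711 rad, φ₂ = -0.6070 rad, and Δλ = -3.1140 rad.
cos c = sin φ₁ sin φ₂ + cos φ₁ cos φ₂ cos Δλ = (0.7650)(-0.5704) + (0.6440)(0.8213)(-0.9996) = -0.96513,
so c = arccos(-0.96513) = 2.87675 rad.
Distance = R·c = 6371 × 2.8768 ≈ 18328 km.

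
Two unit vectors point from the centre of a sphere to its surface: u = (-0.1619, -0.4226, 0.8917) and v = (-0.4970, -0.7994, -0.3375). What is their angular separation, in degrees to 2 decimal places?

83.26°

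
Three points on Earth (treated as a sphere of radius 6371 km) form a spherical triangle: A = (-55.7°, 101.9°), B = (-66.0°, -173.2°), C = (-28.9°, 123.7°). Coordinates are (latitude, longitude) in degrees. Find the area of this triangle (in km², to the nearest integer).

Side lengths (central angles): a = 0.9240, b = 0.5408, c = 0.6840 rad; semiperimeter s = 1.0744.
By l'Huilier's theorem, tan(E/4) = √[tan(s/2) tan((s−a)/2) tan((s−b)/2) tan((s−c)/2)], giving spherical excess E = 0.1968 rad.
Area = E·R² = 0.1968 × (6371)² ≈ 7988538 km².

7988538 km²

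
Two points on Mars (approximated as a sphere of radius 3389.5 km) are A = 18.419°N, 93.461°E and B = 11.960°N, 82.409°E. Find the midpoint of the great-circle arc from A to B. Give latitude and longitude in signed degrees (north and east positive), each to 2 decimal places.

Central angle δ = 0.2175 rad. Interpolating on the sphere with fraction f = 0.5:
P = [sin((1−f)δ)·A + sin(fδ)·B] / sin δ = 0.5030·A + 0.5030·B in Cartesian coordinates,
giving P = (0.0362, 0.9641, 0.2632), i.e. latitude 15.26°, longitude 87.85°.

15.26°, 87.85°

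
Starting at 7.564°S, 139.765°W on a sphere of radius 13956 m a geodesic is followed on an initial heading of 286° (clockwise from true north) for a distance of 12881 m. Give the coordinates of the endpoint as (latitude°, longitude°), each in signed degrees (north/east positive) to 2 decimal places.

7.96°, 169.52°

Angular distance δ = d/R = 12881/13956 = 0.92297 rad; initial bearing θ = 4.9916 rad.
sin φ₂ = sin φ₁ cos δ + cos φ₁ sin δ cos θ = (-0.1316)(0.6035) + (0.9913)(0.7974)(0.2756) = 0.1384, so φ₂ = 7.96°.
Δλ = atan2(sin θ sin δ cos φ₁, cos δ − sin φ₁ sin φ₂) = atan2(-0.7598, 0.6217) = -50.711°.
λ₂ = -139.765° − 50.711° = -190.48° → 169.52° after wrapping to (−180°, 180°].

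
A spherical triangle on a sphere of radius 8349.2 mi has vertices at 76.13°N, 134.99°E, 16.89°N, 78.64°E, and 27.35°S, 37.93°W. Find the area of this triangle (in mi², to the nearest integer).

Side lengths (central angles): a = 2.1102, b = 2.2881, c = 1.1493 rad; semiperimeter s = 2.7738.
By l'Huilier's theorem, tan(E/4) = √[tan(s/2) tan((s−a)/2) tan((s−b)/2) tan((s−c)/2)], giving spherical excess E = 2.4316 rad.
Area = E·R² = 2.4316 × (8349.2)² ≈ 169508157 mi².

169508157 mi²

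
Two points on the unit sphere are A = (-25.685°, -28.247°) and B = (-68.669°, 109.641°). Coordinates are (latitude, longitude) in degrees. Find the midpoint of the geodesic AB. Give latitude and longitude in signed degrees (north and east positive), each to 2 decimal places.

-63.62°, -7.12°

The central angle between A and B is δ = 1.4096 rad.
With f = 0.5, the slerp weights are sin((1−f)δ)/sin δ = 0.6564 and sin(fδ)/sin δ = 0.6564.
Weighted sum of the unit vectors: (0.6564)·(0.7939,-0.4265,-0.4334) + (0.6564)·(-0.1223,0.3426,-0.9315) = (0.4408, -0.0551, -0.8959).
Converting back: φ = atan2(z, √(x²+y²)) = -63.62°, λ = atan2(y, x) = -7.12°.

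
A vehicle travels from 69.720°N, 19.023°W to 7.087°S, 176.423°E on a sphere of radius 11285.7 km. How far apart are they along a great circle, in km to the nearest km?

22961 km

In radians: φ₁ = 1.2168, φ₂ = -0.1237, Δλ = -164.554° = -2.8720 rad.
cos c = sin φ₁ sin φ₂ + cos φ₁ cos φ₂ cos Δλ = (0.9380)(-0.1234) + (0.3466)(0.9924)(-0.9639) = -0.44727,
so c = arccos(-0.44727) = 2.03450 rad.
Distance = R·c = 11285.7 × 2.0345 ≈ 22961 km.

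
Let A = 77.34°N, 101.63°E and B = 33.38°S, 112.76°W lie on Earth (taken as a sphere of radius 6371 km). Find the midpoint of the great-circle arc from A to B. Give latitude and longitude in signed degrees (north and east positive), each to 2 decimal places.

The central angle between A and B is δ = 2.3293 rad.
With f = 0.5, the slerp weights are sin((1−f)δ)/sin δ = 1.2656 and sin(fδ)/sin δ = 1.2656.
Weighted sum of the unit vectors: (1.2656)·(-0.0442,0.2147,0.9757) + (1.2656)·(-0.3231,-0.7700,-0.5502) = (-0.4648, -0.7029, 0.5385).
Converting back: φ = atan2(z, √(x²+y²)) = 32.58°, λ = atan2(y, x) = -123.48°.

32.58°, -123.48°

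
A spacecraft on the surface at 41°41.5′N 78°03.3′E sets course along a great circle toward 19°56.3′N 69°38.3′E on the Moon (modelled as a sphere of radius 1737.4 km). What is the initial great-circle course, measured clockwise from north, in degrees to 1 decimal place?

200.7°

With φ₁ = 0.7277, φ₂ = 0.3480, Δλ = -0.1469 rad, the forward-azimuth formula gives
θ = atan2( sin Δλ cos φ₂ , cos φ₁ sin φ₂ − sin φ₁ cos φ₂ cos Δλ ) = atan2(-0.1376, -0.3639) = -159.29°.
Adding 360° brings this into [0°, 360°): 200.7°.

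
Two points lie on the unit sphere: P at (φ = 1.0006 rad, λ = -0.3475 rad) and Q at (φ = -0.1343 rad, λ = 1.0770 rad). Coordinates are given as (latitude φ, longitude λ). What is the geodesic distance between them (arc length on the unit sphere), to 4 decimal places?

With latitudes φ₁ = 57.330°, φ₂ = -7.695° and longitude difference Δλ = 81.618°:
cos c = sin φ₁ sin φ₂ + cos φ₁ cos φ₂ cos Δλ = (0.8418)(-0.1339) + (0.5398)(0.9910)(0.1458) = -0.03473,
so c = arccos(-0.03473) = 1.60554 rad.
On the unit sphere the arc length equals the central angle: 1.6055.

1.6055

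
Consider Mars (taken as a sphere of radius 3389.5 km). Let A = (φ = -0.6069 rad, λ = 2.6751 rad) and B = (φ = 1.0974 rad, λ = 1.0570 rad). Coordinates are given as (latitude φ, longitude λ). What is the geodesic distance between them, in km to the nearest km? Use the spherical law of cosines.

7199 km

Let φ₁ = -0.6069 rad, φ₂ = 1.0974 rad, and Δλ = -1.6181 rad.
cos c = sin φ₁ sin φ₂ + cos φ₁ cos φ₂ cos Δλ = (-0.5703)(0.8900) + (0.8214)(0.4559)(-0.0473) = -0.52531,
so c = arccos(-0.52531) = 2.12388 rad.
Distance = R·c = 3389.5 × 2.1239 ≈ 7199 km.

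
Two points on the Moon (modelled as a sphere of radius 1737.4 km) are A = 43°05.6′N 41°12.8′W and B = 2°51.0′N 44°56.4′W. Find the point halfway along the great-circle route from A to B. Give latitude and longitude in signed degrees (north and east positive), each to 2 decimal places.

Central angle δ = 0.7048 rad. Interpolating on the sphere with fraction f = 0.5:
P = [sin((1−f)δ)·A + sin(fδ)·B] / sin δ = 0.5327·A + 0.5327·B in Cartesian coordinates,
giving P = (0.6693, -0.6322, 0.3904), i.e. latitude 22.98°, longitude -43.37°.

22.98°, -43.37°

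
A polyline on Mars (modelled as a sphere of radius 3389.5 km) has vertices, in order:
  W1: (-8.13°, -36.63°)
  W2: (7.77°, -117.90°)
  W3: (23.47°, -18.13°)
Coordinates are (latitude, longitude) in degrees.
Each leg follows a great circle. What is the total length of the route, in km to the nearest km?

Leg W1→W2: central angle 1.4407 rad, distance 4883.2 km.
Leg W2→W3: central angle 1.6713 rad, distance 5665.0 km.
Total: 4883.2 + 5665.0 ≈ 10548 km.

10548 km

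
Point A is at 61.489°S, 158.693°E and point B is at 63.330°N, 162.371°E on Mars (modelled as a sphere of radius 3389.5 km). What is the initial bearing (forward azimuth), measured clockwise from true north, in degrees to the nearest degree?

With φ₁ = -1.0732, φ₂ = 1.1053, Δλ = 0.0642 rad, the forward-azimuth formula gives
θ = atan2( sin Δλ cos φ₂ , cos φ₁ sin φ₂ − sin φ₁ cos φ₂ cos Δλ ) = atan2(0.0288, 0.8201) = 2.01°.
So the initial bearing is 2°.

2°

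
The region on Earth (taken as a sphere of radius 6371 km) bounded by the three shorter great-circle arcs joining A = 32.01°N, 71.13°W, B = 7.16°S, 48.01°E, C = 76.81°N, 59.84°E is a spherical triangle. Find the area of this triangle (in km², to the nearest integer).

52136505 km²

Side lengths (central angles): a = 1.4704, b = 1.1710, c = 2.0666 rad; semiperimeter s = 2.3540.
By l'Huilier's theorem, tan(E/4) = √[tan(s/2) tan((s−a)/2) tan((s−b)/2) tan((s−c)/2)], giving spherical excess E = 1.2845 rad.
Area = E·R² = 1.2845 × (6371)² ≈ 52136505 km².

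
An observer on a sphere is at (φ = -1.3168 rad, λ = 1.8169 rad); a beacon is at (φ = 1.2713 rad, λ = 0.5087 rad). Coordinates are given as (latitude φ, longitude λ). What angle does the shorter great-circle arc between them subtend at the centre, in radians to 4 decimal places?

Let φ₁ = -1.3168 rad, φ₂ = 1.2713 rad, and Δλ = -1.3082 rad.
cos c = sin φ₁ sin φ₂ + cos φ₁ cos φ₂ cos Δλ = (-0.9679)(0.9555) + (0.2513)(0.2950)(0.2596) = -0.90558,
so c = arccos(-0.90558) = 2.70355 rad.
So the angular separation is 2.7036 rad.

2.7036 rad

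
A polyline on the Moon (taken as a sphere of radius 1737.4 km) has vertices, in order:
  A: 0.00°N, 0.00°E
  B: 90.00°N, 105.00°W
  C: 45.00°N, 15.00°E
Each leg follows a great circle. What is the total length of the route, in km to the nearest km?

Leg A→B: central angle 1.5708 rad, distance 2729.1 km.
Leg B→C: central angle 0.7854 rad, distance 1364.6 km.
Total: 2729.1 + 1364.6 ≈ 4094 km.

4094 km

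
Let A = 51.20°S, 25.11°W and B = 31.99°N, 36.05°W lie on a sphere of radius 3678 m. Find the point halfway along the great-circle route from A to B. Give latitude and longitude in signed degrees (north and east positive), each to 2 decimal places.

-9.65°, -31.40°

The central angle between A and B is δ = 1.4617 rad.
With f = 0.5, the slerp weights are sin((1−f)δ)/sin δ = 0.6715 and sin(fδ)/sin δ = 0.6715.
Weighted sum of the unit vectors: (0.6715)·(0.5674,-0.2659,-0.7793) + (0.6715)·(0.6857,-0.4991,0.5298) = (0.8414, -0.5137, -0.1676).
Converting back: φ = atan2(z, √(x²+y²)) = -9.65°, λ = atan2(y, x) = -31.40°.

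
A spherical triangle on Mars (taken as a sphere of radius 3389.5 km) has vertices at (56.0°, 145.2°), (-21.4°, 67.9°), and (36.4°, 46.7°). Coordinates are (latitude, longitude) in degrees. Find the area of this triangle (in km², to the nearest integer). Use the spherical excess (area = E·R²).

8750751 km²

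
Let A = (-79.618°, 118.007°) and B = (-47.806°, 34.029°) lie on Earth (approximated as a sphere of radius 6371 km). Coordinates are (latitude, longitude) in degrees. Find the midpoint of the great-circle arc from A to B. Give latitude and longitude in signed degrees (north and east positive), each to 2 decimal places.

The central angle between A and B is δ = 0.7356 rad.
With f = 0.5, the slerp weights are sin((1−f)δ)/sin δ = 0.5358 and sin(fδ)/sin δ = 0.5358.
Weighted sum of the unit vectors: (0.5358)·(-0.0846,0.1591,-0.9836) + (0.5358)·(0.5566,0.3759,-0.7409) = (0.2529, 0.2867, -0.9240).
Converting back: φ = atan2(z, √(x²+y²)) = -67.53°, λ = atan2(y, x) = 48.58°.

-67.53°, 48.58°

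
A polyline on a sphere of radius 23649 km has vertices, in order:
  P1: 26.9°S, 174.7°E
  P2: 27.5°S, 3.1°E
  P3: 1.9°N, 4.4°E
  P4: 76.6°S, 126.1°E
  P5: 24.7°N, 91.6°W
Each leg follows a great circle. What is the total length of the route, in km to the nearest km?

156125 km

Leg P1→P2: central angle 2.1817 rad, distance 51595.9 km.
Leg P2→P3: central angle 0.5136 rad, distance 12145.9 km.
Leg P3→P4: central angle 1.7254 rad, distance 40803.4 km.
Leg P4→P5: central angle 2.1811 rad, distance 51579.8 km.
Total: 51595.9 + 12145.9 + 40803.4 + 51579.8 ≈ 156125 km.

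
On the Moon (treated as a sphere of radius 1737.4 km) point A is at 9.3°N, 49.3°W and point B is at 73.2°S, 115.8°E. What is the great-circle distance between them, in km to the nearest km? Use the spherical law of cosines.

3502 km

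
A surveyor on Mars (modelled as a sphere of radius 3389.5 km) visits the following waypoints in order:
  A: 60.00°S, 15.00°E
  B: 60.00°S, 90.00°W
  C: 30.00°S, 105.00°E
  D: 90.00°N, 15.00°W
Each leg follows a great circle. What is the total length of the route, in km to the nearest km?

Leg A→B: central angle 0.8158 rad, distance 2765.1 km.
Leg B→C: central angle 1.5560 rad, distance 5274.2 km.
Leg C→D: central angle 2.0944 rad, distance 7099.0 km.
Total: 2765.1 + 5274.2 + 7099.0 ≈ 15138 km.

15138 km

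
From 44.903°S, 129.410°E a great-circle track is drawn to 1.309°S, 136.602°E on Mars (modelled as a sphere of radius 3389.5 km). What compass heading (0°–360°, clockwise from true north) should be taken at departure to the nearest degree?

With φ₁ = -0.7837, φ₂ = -0.0228, Δλ = 0.1255 rad, the forward-azimuth formula gives
θ = atan2( sin Δλ cos φ₂ , cos φ₁ sin φ₂ − sin φ₁ cos φ₂ cos Δλ ) = atan2(0.1252, 0.6840) = 10.37°.
So the initial bearing is 10°.

10°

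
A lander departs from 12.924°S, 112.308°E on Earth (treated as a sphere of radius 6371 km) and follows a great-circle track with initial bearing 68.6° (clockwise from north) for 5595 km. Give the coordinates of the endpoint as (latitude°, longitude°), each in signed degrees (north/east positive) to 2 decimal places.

Angular distance δ = d/R = 5595/6371 = 0.87820 rad; initial bearing θ = 1.1973 rad.
sin φ₂ = sin φ₁ cos δ + cos φ₁ sin δ cos θ = (-0.2237)(0.6385) + (0.9747)(0.7696)(0.3649) = 0.1309, so φ₂ = 7.52°.
Δλ = atan2(sin θ sin δ cos φ₁, cos δ − sin φ₁ sin φ₂) = atan2(0.6984, 0.6678) = 46.282°.
λ₂ = 112.308° + 46.282° = 158.59°.

7.52°, 158.59°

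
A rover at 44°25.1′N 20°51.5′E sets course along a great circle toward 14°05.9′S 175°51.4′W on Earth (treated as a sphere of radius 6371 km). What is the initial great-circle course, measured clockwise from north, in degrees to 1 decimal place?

30.4°

Δλ = 163.285° = 2.8499 rad.
y = sin Δλ · cos φ₂ = (0.2876)(0.9699) = 0.2789
x = cos φ₁ sin φ₂ − sin φ₁ cos φ₂ cos Δλ = (0.7142)(-0.2436) − (0.6999)(0.9699)(-0.9577) = 0.4761
θ = atan2(y, x) = 30.36°, so the bearing is 30.4°.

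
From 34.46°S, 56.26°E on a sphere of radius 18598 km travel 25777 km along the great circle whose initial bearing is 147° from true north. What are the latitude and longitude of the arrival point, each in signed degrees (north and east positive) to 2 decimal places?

Angular distance δ = d/R = 25777/18598 = 1.38601 rad; initial bearing θ = 2.5656 rad.
sin φ₂ = sin φ₁ cos δ + cos φ₁ sin δ cos θ = (-0.5658)(0.1837) + (0.8245)(0.9830)(-0.8387) = -0.7837, so φ₂ = -51.60°.
Δλ = atan2(sin θ sin δ cos φ₁, cos δ − sin φ₁ sin φ₂) = atan2(0.4414, -0.2597) = 120.469°.
λ₂ = 56.260° + 120.469° = 176.73°.

-51.60°, 176.73°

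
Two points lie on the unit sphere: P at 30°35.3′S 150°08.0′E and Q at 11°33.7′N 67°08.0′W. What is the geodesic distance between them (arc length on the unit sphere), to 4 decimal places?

2.4546

In radians: φ₁ = -0.5339, φ₂ = 0.2018, Δλ = 142.733° = 2.4912 rad.
cos c = sin φ₁ sin φ₂ + cos φ₁ cos φ₂ cos Δλ = (-0.5089)(0.2004) + (0.8608)(0.9797)(-0.7958) = -0.77317,
so c = arccos(-0.77317) = 2.45462 rad.
On the unit sphere the arc length equals the central angle: 2.4546.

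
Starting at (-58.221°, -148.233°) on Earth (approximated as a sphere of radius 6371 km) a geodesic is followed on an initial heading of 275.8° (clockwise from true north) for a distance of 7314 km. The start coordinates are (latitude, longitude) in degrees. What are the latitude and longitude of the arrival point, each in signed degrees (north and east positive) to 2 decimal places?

-17.47°, 139.75°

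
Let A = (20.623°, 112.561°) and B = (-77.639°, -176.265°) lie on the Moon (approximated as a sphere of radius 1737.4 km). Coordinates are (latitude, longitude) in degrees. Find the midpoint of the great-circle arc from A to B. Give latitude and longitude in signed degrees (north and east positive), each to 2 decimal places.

-31.35°, 123.96°

The central angle between A and B is δ = 1.8540 rad.
With f = 0.5, the slerp weights are sin((1−f)δ)/sin δ = 0.8330 and sin(fδ)/sin δ = 0.8330.
Weighted sum of the unit vectors: (0.8330)·(-0.3591,0.8643,0.3522) + (0.8330)·(-0.2136,-0.0139,-0.9768) = (-0.4770, 0.7083, -0.5203).
Converting back: φ = atan2(z, √(x²+y²)) = -31.35°, λ = atan2(y, x) = 123.96°.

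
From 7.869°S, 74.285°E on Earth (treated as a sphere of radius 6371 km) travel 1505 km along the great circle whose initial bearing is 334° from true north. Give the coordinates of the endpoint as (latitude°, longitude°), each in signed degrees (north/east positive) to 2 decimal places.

Angular distance δ = d/R = 1505/6371 = 0.23623 rad; initial bearing θ = 5.8294 rad.
sin φ₂ = sin φ₁ cos δ + cos φ₁ sin δ cos θ = (-0.1369)(0.9722) + (0.9906)(0.2340)(0.8988) = 0.0753, so φ₂ = 4.32°.
Δλ = atan2(sin θ sin δ cos φ₁, cos δ − sin φ₁ sin φ₂) = atan2(-0.1016, 0.9825) = -5.905°.
λ₂ = 74.285° − 5.905° = 68.38°.

4.32°, 68.38°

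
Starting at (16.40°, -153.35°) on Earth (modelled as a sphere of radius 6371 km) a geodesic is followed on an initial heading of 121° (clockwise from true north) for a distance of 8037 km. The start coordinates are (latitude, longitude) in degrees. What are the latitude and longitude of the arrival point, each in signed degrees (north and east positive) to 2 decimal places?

Angular distance δ = d/R = 8037/6371 = 1.26150 rad; initial bearing θ = 2.1118 rad.
sin φ₂ = sin φ₁ cos δ + cos φ₁ sin δ cos θ = (0.2823)(0.3044) + (0.9593)(0.9525)(-0.5150) = -0.3847, so φ₂ = -22.62°.
Δλ = atan2(sin θ sin δ cos φ₁, cos δ − sin φ₁ sin φ₂) = atan2(0.7833, 0.4130) = 62.198°.
λ₂ = -153.350° + 62.198° = -91.15°.

-22.62°, -91.15°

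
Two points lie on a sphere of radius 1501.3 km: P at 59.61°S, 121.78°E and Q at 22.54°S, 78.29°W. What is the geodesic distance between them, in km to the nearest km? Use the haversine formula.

2521 km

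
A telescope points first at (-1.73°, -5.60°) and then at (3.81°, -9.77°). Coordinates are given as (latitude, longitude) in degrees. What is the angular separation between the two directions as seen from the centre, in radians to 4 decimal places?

0.1210 rad

Let φ₁ = -0.0302 rad, φ₂ = 0.0665 rad, and Δλ = -0.0728 rad.
Haversine: a = sin²(Δφ/2) + cos φ₁ cos φ₂ sin²(Δλ/2) = 0.0023 + (0.9995)(0.9978)(0.0013) = 0.00366.
Central angle c = 2·arcsin(√a) = 0.12100 rad.
So the angular separation is 0.1210 rad.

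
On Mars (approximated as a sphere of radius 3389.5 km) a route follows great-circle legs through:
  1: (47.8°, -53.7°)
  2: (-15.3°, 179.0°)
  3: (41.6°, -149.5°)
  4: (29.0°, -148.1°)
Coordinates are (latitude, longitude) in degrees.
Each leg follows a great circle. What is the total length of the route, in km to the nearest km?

11984 km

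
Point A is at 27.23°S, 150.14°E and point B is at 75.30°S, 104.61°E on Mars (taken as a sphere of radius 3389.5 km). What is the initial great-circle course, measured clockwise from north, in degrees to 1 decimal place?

Δλ = -45.530° = -0.7946 rad.
y = sin Δλ · cos φ₂ = (-0.7136)(0.2538) = -0.1811
x = cos φ₁ sin φ₂ − sin φ₁ cos φ₂ cos Δλ = (0.8892)(-0.9673) − (-0.4576)(0.2538)(0.7005) = -0.7787
θ = atan2(y, x) = -166.91°; adding 360° gives 193.1°.

193.1°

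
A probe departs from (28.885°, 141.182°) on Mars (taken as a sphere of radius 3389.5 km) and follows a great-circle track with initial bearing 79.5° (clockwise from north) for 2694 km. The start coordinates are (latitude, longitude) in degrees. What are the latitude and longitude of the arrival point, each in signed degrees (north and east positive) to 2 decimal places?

Angular distance δ = d/R = 2694/3389.5 = 0.79481 rad; initial bearing θ = 1.3875 rad.
sin φ₂ = sin φ₁ cos δ + cos φ₁ sin δ cos θ = (0.4831)(0.7004) + (0.8756)(0.7137)(0.1822) = 0.4522, so φ₂ = 26.89°.
Δλ = atan2(sin θ sin δ cos φ₁, cos δ − sin φ₁ sin φ₂) = atan2(0.6145, 0.4820) = 51.890°.
λ₂ = 141.182° + 51.890° = 193.07° → -166.93° after wrapping to (−180°, 180°].

26.89°, -166.93°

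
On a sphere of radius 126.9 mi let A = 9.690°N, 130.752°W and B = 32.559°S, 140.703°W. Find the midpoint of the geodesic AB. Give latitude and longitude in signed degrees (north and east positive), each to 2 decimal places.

-11.48°, -135.34°

The central angle between A and B is δ = 0.7558 rad.
With f = 0.5, the slerp weights are sin((1−f)δ)/sin δ = 0.5380 and sin(fδ)/sin δ = 0.5380.
Weighted sum of the unit vectors: (0.5380)·(-0.6435,-0.7467,0.1683) + (0.5380)·(-0.6522,-0.5338,-0.5382) = (-0.6970, -0.6889, -0.1990).
Converting back: φ = atan2(z, √(x²+y²)) = -11.48°, λ = atan2(y, x) = -135.34°.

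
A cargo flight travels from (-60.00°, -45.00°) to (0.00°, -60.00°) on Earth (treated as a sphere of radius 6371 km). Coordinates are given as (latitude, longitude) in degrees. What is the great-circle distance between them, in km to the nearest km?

With latitudes φ₁ = -60.000°, φ₂ = 0.000° and longitude difference Δλ = -15.000°:
cos c = sin φ₁ sin φ₂ + cos φ₁ cos φ₂ cos Δλ = (-0.8660)(0.0000) + (0.5000)(1.0000)(0.9659) = 0.48296,
so c = arccos(0.48296) = 1.06676 rad.
Distance = R·c = 6371 × 1.0668 ≈ 6796 km.

6796 km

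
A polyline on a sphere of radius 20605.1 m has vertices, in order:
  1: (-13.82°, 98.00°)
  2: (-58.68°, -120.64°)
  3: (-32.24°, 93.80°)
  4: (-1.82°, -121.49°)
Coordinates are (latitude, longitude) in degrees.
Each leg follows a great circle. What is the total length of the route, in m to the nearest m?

Leg 1→2: central angle 1.7622 rad, distance 36309.6 m.
Leg 2→3: central angle 1.4775 rad, distance 30444.8 m.
Leg 3→4: central angle 2.3092 rad, distance 47581.1 m.
Total: 36309.6 + 30444.8 + 47581.1 ≈ 114336 m.

114336 m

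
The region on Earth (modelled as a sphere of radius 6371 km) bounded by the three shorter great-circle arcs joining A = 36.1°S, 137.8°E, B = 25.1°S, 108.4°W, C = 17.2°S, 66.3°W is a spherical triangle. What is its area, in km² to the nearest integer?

Side lengths (central angles): a = 0.6962, b = 2.1298, c = 1.6161 rad; semiperimeter s = 2.2211.
By l'Huilier's theorem, tan(E/4) = √[tan(s/2) tan((s−a)/2) tan((s−b)/2) tan((s−c)/2)], giving spherical excess E = 0.6567 rad.
Area = E·R² = 0.6567 × (6371)² ≈ 26656482 km².

26656482 km²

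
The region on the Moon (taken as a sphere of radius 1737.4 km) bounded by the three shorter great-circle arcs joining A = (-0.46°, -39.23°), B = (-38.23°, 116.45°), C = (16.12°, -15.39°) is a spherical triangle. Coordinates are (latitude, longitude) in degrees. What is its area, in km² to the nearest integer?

Side lengths (central angles): a = 2.3120, b = 0.5023, c = 2.3615 rad; semiperimeter s = 2.5879.
By l'Huilier's theorem, tan(E/4) = √[tan(s/2) tan((s−a)/2) tan((s−b)/2) tan((s−c)/2)], giving spherical excess E = 1.1975 rad.
Area = E·R² = 1.1975 × (1737.4)² ≈ 3614671 km².

3614671 km²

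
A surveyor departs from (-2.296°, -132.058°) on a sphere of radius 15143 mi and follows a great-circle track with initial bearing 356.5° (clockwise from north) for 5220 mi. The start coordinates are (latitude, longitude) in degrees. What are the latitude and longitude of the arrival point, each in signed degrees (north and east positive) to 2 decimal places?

17.42°, -133.30°

Angular distance δ = d/R = 5220/15143 = 0.34471 rad; initial bearing θ = 6.2221 rad.
sin φ₂ = sin φ₁ cos δ + cos φ₁ sin δ cos θ = (-0.0401)(0.9412) + (0.9992)(0.3379)(0.9981) = 0.2993, so φ₂ = 17.42°.
Δλ = atan2(sin θ sin δ cos φ₁, cos δ − sin φ₁ sin φ₂) = atan2(-0.0206, 0.9532) = -1.239°.
λ₂ = -132.058° − 1.239° = -133.30°.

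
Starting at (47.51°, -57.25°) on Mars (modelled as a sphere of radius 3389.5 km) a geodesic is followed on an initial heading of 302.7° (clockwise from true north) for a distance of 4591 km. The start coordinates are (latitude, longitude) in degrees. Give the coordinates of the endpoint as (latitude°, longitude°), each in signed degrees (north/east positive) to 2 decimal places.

Angular distance δ = d/R = 4591/3389.5 = 1.35448 rad; initial bearing θ = 5.2831 rad.
sin φ₂ = sin φ₁ cos δ + cos φ₁ sin δ cos θ = (0.7374)(0.2146) + (0.6755)(0.9767)(0.5402) = 0.5147, so φ₂ = 30.98°.
Δλ = atan2(sin θ sin δ cos φ₁, cos δ − sin φ₁ sin φ₂) = atan2(-0.5552, -0.1649) = -106.542°.
λ₂ = -57.250° − 106.542° = -163.79°.

30.98°, -163.79°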